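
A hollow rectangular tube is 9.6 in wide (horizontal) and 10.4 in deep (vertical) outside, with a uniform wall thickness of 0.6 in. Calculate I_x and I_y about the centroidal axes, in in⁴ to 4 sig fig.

Treat the section as a set of non-overlapping primitives; coordinates are from the bounding-box lower-left.
Outer rectangle: 9.6 × 10.4, A = 99.84 in², y = 5.2 in, Ī = 899.891 in⁴.
Inner void (subtracted): 8.4 × 9.2, A = 77.28 in², y = 5.2 in, Ī = 545.082 in⁴.
By symmetry the centroid is at mid-height, ȳ = 5.2 in.
All pieces are centred on the centroidal x-axis, so I = ΣĪ (holes subtracted) = 354.81 in⁴.
Repeating about the centroidal y-axis gives I_y = 312.365 in⁴.

I_x ≈ 354.8 in⁴, I_y ≈ 312.4 in⁴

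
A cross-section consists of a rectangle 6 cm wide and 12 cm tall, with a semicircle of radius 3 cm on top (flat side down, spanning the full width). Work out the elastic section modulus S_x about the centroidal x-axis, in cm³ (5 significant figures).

Break the section into simple shapes (no overlaps), measuring from the bottom-left corner of the bounding box.
Rectangular body: 6 × 12, A = 72 cm², y = 6 cm, Ī = 864 cm⁴.
Semicircular cap: semicircle r = 3, A = 14.13717 cm², y = 13.27324 cm, Ī = 8.890314 cm⁴.
Centroid: ȳ = ΣA·y / ΣA = 7.193712 cm.
Transfer each piece to the centroidal x-axis using Ī + A·d² with d = y − 7.193712:
  rectangular body: d = -1.193712 cm → contributes +966.5963 cm⁴
  semicircular cap: d = 6.079527 cm → contributes +531.4092 cm⁴
Total I = 1498.006 cm⁴.
Extreme fibre distance c = 7.806288 cm; S = I/c = 191.8973 cm³.

S_x ≈ 191.90 cm³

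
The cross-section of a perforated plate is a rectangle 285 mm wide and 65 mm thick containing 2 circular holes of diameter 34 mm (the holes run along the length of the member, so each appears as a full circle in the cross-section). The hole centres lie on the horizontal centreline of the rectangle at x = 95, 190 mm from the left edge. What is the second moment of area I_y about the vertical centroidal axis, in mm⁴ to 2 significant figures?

I_y ≈ 1.2 × 10⁸ mm⁴

Split into non-overlapping primitives; take the origin at the lower-left of the bounding box.
Plate: 285 × 65, A = 18 525 mm², x = 142.5 mm, Ī = 125 391 094 mm⁴.
Hole 1 (subtracted): ⌀34, A = 907.9 mm², x = 95 mm, Ī = 65 597 mm⁴.
Hole 2 (subtracted): ⌀34, A = 907.9 mm², x = 190 mm, Ī = 65 597 mm⁴.
By symmetry the centroid is at mid-width, x̄ = 142.5 mm.
Transfer each piece to the vertical centroidal axis using Ī + A·d² with d = x − 142.5:
  plate: d = 0 mm → contributes +125 391 094 mm⁴
  hole 1: d = -47.5 mm → contributes −2 114 092 mm⁴
  hole 2: d = 47.5 mm → contributes −2 114 092 mm⁴
Total I = 121 162 909 mm⁴.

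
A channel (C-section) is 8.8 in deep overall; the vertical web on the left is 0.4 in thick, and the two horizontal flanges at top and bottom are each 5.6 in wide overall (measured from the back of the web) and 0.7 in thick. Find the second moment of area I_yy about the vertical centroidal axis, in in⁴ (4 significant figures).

Decompose the section into non-overlapping parts with the origin at the bottom-left of its bounding rectangle.
Web: 0.4 × 8.8, A = 3.52 in², x = 0.2 in, Ī = 0.0469333 in⁴.
Top flange (beyond web): 5.2 × 0.7, A = 3.64 in², x = 3 in, Ī = 8.20213 in⁴.
Bottom flange (beyond web): 5.2 × 0.7, A = 3.64 in², x = 3 in, Ī = 8.20213 in⁴.
Centroid: x̄ = ΣA·x / ΣA = 2.08741 in.
Transfer each piece to the vertical centroidal axis using Ī + A·d² with d = x − 2.08741:
  web: d = -1.88741 in → contributes +12.5863 in⁴
  top flange (beyond web): d = 0.912593 in → contributes +11.2336 in⁴
  bottom flange (beyond web): d = 0.912593 in → contributes +11.2336 in⁴
Total I = 35.0535 in⁴.

I_yy ≈ 35.05 in⁴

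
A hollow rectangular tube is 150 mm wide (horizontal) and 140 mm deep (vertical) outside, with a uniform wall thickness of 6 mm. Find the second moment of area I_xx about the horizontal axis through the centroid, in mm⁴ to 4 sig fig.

I_xx ≈ 1.018 × 10⁷ mm⁴

Break the section into simple shapes (no overlaps), measuring from the bottom-left corner of the bounding box.
Outer rectangle: 150 × 140, A = 21 000 mm², y = 70 mm, Ī = 34 300 000 mm⁴.
Inner void (subtracted): 138 × 128, A = 17 664 mm², y = 70 mm, Ī = 24 117 248 mm⁴.
By symmetry the centroid is at mid-height, ȳ = 70 mm.
All pieces are centred on the horizontal axis through the centroid, so I = ΣĪ (holes subtracted) = 10 182 752 mm⁴.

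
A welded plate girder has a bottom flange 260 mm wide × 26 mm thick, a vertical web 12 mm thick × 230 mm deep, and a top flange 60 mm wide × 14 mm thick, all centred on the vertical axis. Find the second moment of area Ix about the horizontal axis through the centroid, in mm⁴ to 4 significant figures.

Ix ≈ 7.966 × 10⁷ mm⁴

Decompose the section into non-overlapping parts with the origin at the bottom-left of its bounding rectangle.
Bottom plate: 260 × 26, A = 6 760 mm², y = 13 mm, Ī = 380 813 mm⁴.
Web plate: 12 × 230, A = 2 760 mm², y = 141 mm, Ī = 12 167 000 mm⁴.
Top plate: 60 × 14, A = 840 mm², y = 263 mm, Ī = 13 720 mm⁴.
Centroid: ȳ = ΣA·y / ΣA = 67.3707 mm.
Transfer each piece to the horizontal axis through the centroid using Ī + A·d² with d = y − 67.3707:
  bottom plate: d = -54.3707 mm → contributes +20 364 511 mm⁴
  web plate: d = 73.6293 mm → contributes +27 129 733 mm⁴
  top plate: d = 195.629 mm → contributes +32 161 226 mm⁴
Total I = 79 655 470 mm⁴.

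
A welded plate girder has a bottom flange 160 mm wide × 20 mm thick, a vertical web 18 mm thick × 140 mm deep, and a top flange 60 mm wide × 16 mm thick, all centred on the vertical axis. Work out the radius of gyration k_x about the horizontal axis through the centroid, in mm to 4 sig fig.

Decompose the section into non-overlapping parts with the origin at the bottom-left of its bounding rectangle.
Bottom plate: 160 × 20, A = 3 200 mm², y = 10 mm, Ī = 106 667 mm⁴.
Web plate: 18 × 140, A = 2 520 mm², y = 90 mm, Ī = 4 116 000 mm⁴.
Top plate: 60 × 16, A = 960 mm², y = 168 mm, Ī = 20 480 mm⁴.
Centroid: ȳ = ΣA·y / ΣA = 62.8862 mm.
Transfer each piece to the horizontal axis through the centroid using Ī + A·d² with d = y − 62.8862:
  bottom plate: d = -52.8862 mm → contributes +9 056 916 mm⁴
  web plate: d = 27.1138 mm → contributes +5 968 595 mm⁴
  top plate: d = 105.114 mm → contributes +10 627 429 mm⁴
Total I = 25 652 940 mm⁴.
Radius of gyration: k = √(I/A) = √(25 652 940 / 6 680) = 61.9698 mm.

k_x ≈ 61.97 mm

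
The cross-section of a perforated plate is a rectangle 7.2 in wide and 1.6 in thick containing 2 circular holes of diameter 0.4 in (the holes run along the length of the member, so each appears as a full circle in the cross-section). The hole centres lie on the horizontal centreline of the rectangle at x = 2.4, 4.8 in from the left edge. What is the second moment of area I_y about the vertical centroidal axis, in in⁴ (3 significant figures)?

I_y ≈ 49.4 in⁴

Treat the section as a set of non-overlapping primitives; coordinates are from the bounding-box lower-left.
Plate: 7.2 × 1.6, A = 11.52 in², x = 3.6 in, Ī = 49.766 in⁴.
Hole 1 (subtracted): ⌀0.4, A = 0.12566 in², x = 2.4 in, Ī = 0.0012566 in⁴.
Hole 2 (subtracted): ⌀0.4, A = 0.12566 in², x = 4.8 in, Ī = 0.0012566 in⁴.
By symmetry the centroid is at mid-width, x̄ = 3.6 in.
Transfer each piece to the vertical centroidal axis using Ī + A·d² with d = x − 3.6:
  plate: d = 0 in → contributes +49.766 in⁴
  hole 1: d = -1.2 in → contributes −0.18221 in⁴
  hole 2: d = 1.2 in → contributes −0.18221 in⁴
Total I = 49.402 in⁴.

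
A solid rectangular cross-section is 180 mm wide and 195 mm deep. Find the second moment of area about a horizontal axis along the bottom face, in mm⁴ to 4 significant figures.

I_base ≈ 4.449 × 10⁸ mm⁴

The section: 180 × 195, A = 35 100 mm², y = 97.5 mm, Ī = 111 223 125 mm⁴.
Transfer it to a horizontal axis along the bottom face using Ī + A·d² with d = y − 0:
  the section: d = 97.5 mm → contributes +444 892 500 mm⁴
Total I = 444 892 500 mm⁴.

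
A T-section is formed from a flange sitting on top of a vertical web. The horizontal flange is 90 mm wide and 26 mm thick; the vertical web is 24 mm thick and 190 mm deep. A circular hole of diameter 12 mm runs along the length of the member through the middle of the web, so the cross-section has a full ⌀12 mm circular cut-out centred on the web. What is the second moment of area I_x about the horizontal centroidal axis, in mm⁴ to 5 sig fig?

I_x ≈ 3.1732 × 10⁷ mm⁴

Treat the section as a set of non-overlapping primitives; coordinates are from the bounding-box lower-left.
Flange: 90 × 26, A = 2 340 mm², y = 203 mm, Ī = 131 820 mm⁴.
Web: 24 × 190, A = 4 560 mm², y = 95 mm, Ī = 13 718 000 mm⁴.
Hole (subtracted): ⌀12, A = 113.0973 mm², y = 95 mm, Ī = 1017.876 mm⁴.
Centroid: ȳ = ΣA·y / ΣA = 132.2364 mm.
Transfer each piece to the horizontal centroidal axis using Ī + A·d² with d = y − 132.2364:
  flange: d = 70.76357 mm → contributes +11 849 331 mm⁴
  web: d = -37.23643 mm → contributes +20 040 675 mm⁴
  hole: d = -37.23643 mm → contributes −157833.1 mm⁴
Total I = 31 732 173 mm⁴.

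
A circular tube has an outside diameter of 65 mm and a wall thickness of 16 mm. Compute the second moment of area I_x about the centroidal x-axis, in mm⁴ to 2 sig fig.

Split into non-overlapping primitives; take the origin at the lower-left of the bounding box.
Outer circle: ⌀65, A = 3 318 mm², y = 32.5 mm, Ī = 876 241 mm⁴.
Bore (subtracted): ⌀33, A = 855.3 mm², y = 32.5 mm, Ī = 58 214 mm⁴.
By symmetry the centroid is at mid-height, ȳ = 32.5 mm.
All pieces are centred on the centroidal x-axis, so I = ΣĪ (holes subtracted) = 818 027 mm⁴.

I_x ≈ 8.2 × 10⁵ mm⁴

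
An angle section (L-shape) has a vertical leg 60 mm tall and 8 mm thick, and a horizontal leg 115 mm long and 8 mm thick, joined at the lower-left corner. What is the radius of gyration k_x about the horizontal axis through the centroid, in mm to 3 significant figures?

k_x ≈ 16.3 mm

Decompose the section into non-overlapping parts with the origin at the bottom-left of its bounding rectangle.
Vertical leg: 8 × 60, A = 480 mm², y = 30 mm, Ī = 144 000 mm⁴.
Horizontal leg (remainder): 107 × 8, A = 856 mm², y = 4 mm, Ī = 4565.3 mm⁴.
Centroid: ȳ = ΣA·y / ΣA = 13.341 mm.
Transfer each piece to the horizontal axis through the centroid using Ī + A·d² with d = y − 13.341:
  vertical leg: d = 16.659 mm → contributes +277 206 mm⁴
  horizontal leg (remainder): d = -9.3413 mm → contributes +79 260 mm⁴
Total I = 356 466 mm⁴.
Radius of gyration: k = √(I/A) = √(356 466 / 1 336) = 16.334 mm.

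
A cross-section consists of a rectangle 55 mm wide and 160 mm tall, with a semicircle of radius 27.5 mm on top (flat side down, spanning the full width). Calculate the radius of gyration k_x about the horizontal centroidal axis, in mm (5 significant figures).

Break the section into simple shapes (no overlaps), measuring from the bottom-left corner of the bounding box.
Rectangular body: 55 × 160, A = 8 800 mm², y = 80 mm, Ī = 18 773 333 mm⁴.
Semicircular cap: semicircle r = 27.5, A = 1187.915 mm², y = 171.6714 mm, Ī = 62771.55 mm⁴.
Centroid: ȳ = ΣA·y / ΣA = 90.90295 mm.
Transfer each piece to the horizontal centroidal axis using Ī + A·d² with d = y − 90.90295:
  rectangular body: d = -10.90295 mm → contributes +19 819 428 mm⁴
  semicircular cap: d = 80.76841 mm → contributes +7 812 176 mm⁴
Total I = 27 631 604 mm⁴.
Radius of gyration: k = √(I/A) = √(27 631 604 / 9987.915) = 52.59756 mm.

k_x ≈ 52.598 mm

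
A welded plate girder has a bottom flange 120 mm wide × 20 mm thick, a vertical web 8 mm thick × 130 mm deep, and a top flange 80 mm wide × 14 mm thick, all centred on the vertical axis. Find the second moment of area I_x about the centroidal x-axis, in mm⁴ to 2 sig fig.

I_x ≈ 1.9 × 10⁷ mm⁴

Break the section into simple shapes (no overlaps), measuring from the bottom-left corner of the bounding box.
Bottom plate: 120 × 20, A = 2 400 mm², y = 10 mm, Ī = 80 000 mm⁴.
Web plate: 8 × 130, A = 1 040 mm², y = 85 mm, Ī = 1 464 667 mm⁴.
Top plate: 80 × 14, A = 1 120 mm², y = 157 mm, Ī = 18 293 mm⁴.
Centroid: ȳ = ΣA·y / ΣA = 63.21 mm.
Transfer each piece to the centroidal x-axis using Ī + A·d² with d = y − 63.21:
  bottom plate: d = -53.21 mm → contributes +6 875 264 mm⁴
  web plate: d = 21.79 mm → contributes +1 958 439 mm⁴
  top plate: d = 93.79 mm → contributes +9 870 335 mm⁴
Total I = 18 704 038 mm⁴.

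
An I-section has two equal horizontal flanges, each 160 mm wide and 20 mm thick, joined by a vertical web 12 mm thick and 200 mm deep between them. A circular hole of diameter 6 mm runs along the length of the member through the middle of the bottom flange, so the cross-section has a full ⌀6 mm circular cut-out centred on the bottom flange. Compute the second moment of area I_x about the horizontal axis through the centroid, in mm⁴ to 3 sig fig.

Split into non-overlapping primitives; take the origin at the lower-left of the bounding box.
Bottom flange: 160 × 20, A = 3 200 mm², y = 10 mm, Ī = 106 667 mm⁴.
Web: 12 × 200, A = 2 400 mm², y = 120 mm, Ī = 8 000 000 mm⁴.
Top flange: 160 × 20, A = 3 200 mm², y = 230 mm, Ī = 106 667 mm⁴.
Hole (subtracted): ⌀6, A = 28.274 mm², y = 10 mm, Ī = 63.617 mm⁴.
Centroid: ȳ = ΣA·y / ΣA = 120.35 mm.
Transfer each piece to the horizontal axis through the centroid using Ī + A·d² with d = y − 120.35:
  bottom flange: d = -110.35 mm → contributes +39 076 685 mm⁴
  web: d = -0.35457 mm → contributes +8 000 302 mm⁴
  top flange: d = 109.65 mm → contributes +38 577 453 mm⁴
  hole: d = -110.35 mm → contributes −344 392 mm⁴
Total I = 85 310 048 mm⁴.

I_x ≈ 8.53 × 10⁷ mm⁴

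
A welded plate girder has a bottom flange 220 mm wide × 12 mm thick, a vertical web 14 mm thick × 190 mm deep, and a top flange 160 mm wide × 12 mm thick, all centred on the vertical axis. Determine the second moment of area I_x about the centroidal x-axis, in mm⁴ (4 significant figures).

I_x ≈ 5.384 × 10⁷ mm⁴

Decompose the section into non-overlapping parts with the origin at the bottom-left of its bounding rectangle.
Bottom plate: 220 × 12, A = 2 640 mm², y = 6 mm, Ī = 31 680 mm⁴.
Web plate: 14 × 190, A = 2 660 mm², y = 107 mm, Ī = 8 002 167 mm⁴.
Top plate: 160 × 12, A = 1 920 mm², y = 208 mm, Ī = 23 040 mm⁴.
Centroid: ȳ = ΣA·y / ΣA = 96.928 mm.
Transfer each piece to the centroidal x-axis using Ī + A·d² with d = y − 96.928:
  bottom plate: d = -90.928 mm → contributes +21 858 928 mm⁴
  web plate: d = 10.072 mm → contributes +8 272 012 mm⁴
  top plate: d = 111.072 mm → contributes +23 710 069 mm⁴
Total I = 53 841 009 mm⁴.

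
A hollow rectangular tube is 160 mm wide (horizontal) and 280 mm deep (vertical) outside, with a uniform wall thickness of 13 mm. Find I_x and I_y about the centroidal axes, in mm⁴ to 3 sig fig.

I_x ≈ 1.10 × 10⁸ mm⁴, I_y ≈ 4.46 × 10⁷ mm⁴

Treat the section as a set of non-overlapping primitives; coordinates are from the bounding-box lower-left.
Outer rectangle: 160 × 280, A = 44 800 mm², y = 140 mm, Ī = 292 693 333 mm⁴.
Inner void (subtracted): 134 × 254, A = 34 036 mm², y = 140 mm, Ī = 182 988 881 mm⁴.
By symmetry the centroid is at mid-height, ȳ = 140 mm.
All pieces are centred on the centroidal x-axis, so I = ΣĪ (holes subtracted) = 109 704 452 mm⁴.
Repeating about the centroidal y-axis gives I_y = 44 644 132 mm⁴.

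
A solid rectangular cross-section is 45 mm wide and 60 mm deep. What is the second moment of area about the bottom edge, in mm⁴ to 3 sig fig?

I_base ≈ 3.24 × 10⁶ mm⁴

The section: 45 × 60, A = 2 700 mm², y = 30 mm, Ī = 810 000 mm⁴.
Transfer it to the base of the section using Ī + A·d² with d = y − 0:
  the section: d = 30 mm → contributes +3 240 000 mm⁴
Total I = 3 240 000 mm⁴.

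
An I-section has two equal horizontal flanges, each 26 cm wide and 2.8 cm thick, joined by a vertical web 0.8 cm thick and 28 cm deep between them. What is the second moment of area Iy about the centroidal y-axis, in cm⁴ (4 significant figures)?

Split into non-overlapping primitives; take the origin at the lower-left of the bounding box.
Bottom flange: 26 × 2.8, A = 72.8 cm², x = 13 cm, Ī = 4101.07 cm⁴.
Web: 0.8 × 28, A = 22.4 cm², x = 13 cm, Ī = 1.19467 cm⁴.
Top flange: 26 × 2.8, A = 72.8 cm², x = 13 cm, Ī = 4101.07 cm⁴.
By symmetry the centroid is at mid-width, x̄ = 13 cm.
All pieces are centred on the centroidal y-axis, so I = ΣĪ = 8203.33 cm⁴.

Iy ≈ 8203 cm⁴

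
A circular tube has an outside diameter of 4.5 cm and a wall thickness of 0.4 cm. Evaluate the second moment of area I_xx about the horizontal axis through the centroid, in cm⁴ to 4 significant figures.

I_xx ≈ 10.93 cm⁴

Treat the section as a set of non-overlapping primitives; coordinates are from the bounding-box lower-left.
Outer circle: ⌀4.5, A = 15.9043 cm², y = 2.25 cm, Ī = 20.1289 cm⁴.
Bore (subtracted): ⌀3.7, A = 10.7521 cm², y = 2.25 cm, Ī = 9.19977 cm⁴.
By symmetry the centroid is at mid-height, ȳ = 2.25 cm.
All pieces are centred on the horizontal axis through the centroid, so I = ΣĪ (holes subtracted) = 10.9291 cm⁴.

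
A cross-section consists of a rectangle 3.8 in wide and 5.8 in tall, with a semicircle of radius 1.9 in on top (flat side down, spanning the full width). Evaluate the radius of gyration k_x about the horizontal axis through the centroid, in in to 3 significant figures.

k_x ≈ 2.13 in

Treat the section as a set of non-overlapping primitives; coordinates are from the bounding-box lower-left.
Rectangular body: 3.8 × 5.8, A = 22.04 in², y = 2.9 in, Ī = 61.785 in⁴.
Semicircular cap: semicircle r = 1.9, A = 5.6706 in², y = 6.6064 in, Ī = 1.4304 in⁴.
Centroid: ȳ = ΣA·y / ΣA = 3.6585 in.
Transfer each piece to the horizontal axis through the centroid using Ī + A·d² with d = y − 3.6585:
  rectangular body: d = -0.75846 in → contributes +74.464 in⁴
  semicircular cap: d = 2.9479 in → contributes +50.709 in⁴
Total I = 125.17 in⁴.
Radius of gyration: k = √(I/A) = √(125.17 / 27.711) = 2.1254 in.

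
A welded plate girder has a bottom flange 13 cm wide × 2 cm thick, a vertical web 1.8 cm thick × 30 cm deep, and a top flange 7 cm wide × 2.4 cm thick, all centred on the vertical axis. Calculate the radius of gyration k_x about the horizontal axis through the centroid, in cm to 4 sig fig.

k_x ≈ 12.41 cm

Treat the section as a set of non-overlapping primitives; coordinates are from the bounding-box lower-left.
Bottom plate: 13 × 2, A = 26 cm², y = 1 cm, Ī = 8.66667 cm⁴.
Web plate: 1.8 × 30, A = 54 cm², y = 17 cm, Ī = 4 050 cm⁴.
Top plate: 7 × 2.4, A = 16.8 cm², y = 33.2 cm, Ī = 8.064 cm⁴.
Centroid: ȳ = ΣA·y / ΣA = 15.514 cm.
Transfer each piece to the horizontal axis through the centroid using Ī + A·d² with d = y − 15.514:
  bottom plate: d = -14.514 cm → contributes +5485.77 cm⁴
  web plate: d = 1.48595 cm → contributes +4169.23 cm⁴
  top plate: d = 17.686 cm → contributes +5262.98 cm⁴
Total I = 14 918 cm⁴.
Radius of gyration: k = √(I/A) = √(14 918 / 96.8) = 12.4142 cm.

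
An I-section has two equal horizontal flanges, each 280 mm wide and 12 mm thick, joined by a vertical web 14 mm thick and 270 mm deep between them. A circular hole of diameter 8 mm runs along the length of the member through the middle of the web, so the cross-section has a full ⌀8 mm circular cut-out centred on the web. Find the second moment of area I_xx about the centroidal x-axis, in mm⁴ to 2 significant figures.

Treat the section as a set of non-overlapping primitives; coordinates are from the bounding-box lower-left.
Bottom flange: 280 × 12, A = 3 360 mm², y = 6 mm, Ī = 40 320 mm⁴.
Web: 14 × 270, A = 3 780 mm², y = 147 mm, Ī = 22 963 500 mm⁴.
Top flange: 280 × 12, A = 3 360 mm², y = 288 mm, Ī = 40 320 mm⁴.
Hole (subtracted): ⌀8, A = 50.27 mm², y = 147 mm, Ī = 201.1 mm⁴.
By symmetry the centroid is at mid-height, ȳ = 147 mm.
Transfer each piece to the centroidal x-axis using Ī + A·d² with d = y − 147:
  bottom flange: d = -141 mm → contributes +66 840 480 mm⁴
  web: d = 0 mm → contributes +22 963 500 mm⁴
  top flange: d = 141 mm → contributes +66 840 480 mm⁴
  hole: d = 0 mm → contributes −201.1 mm⁴
Total I = 156 644 259 mm⁴.

I_xx ≈ 1.6 × 10⁸ mm⁴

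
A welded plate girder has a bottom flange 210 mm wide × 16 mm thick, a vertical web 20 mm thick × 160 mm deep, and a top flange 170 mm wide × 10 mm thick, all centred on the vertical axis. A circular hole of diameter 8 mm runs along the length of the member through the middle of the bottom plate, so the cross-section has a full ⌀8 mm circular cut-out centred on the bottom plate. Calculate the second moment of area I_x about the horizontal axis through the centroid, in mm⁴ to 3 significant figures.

Break the section into simple shapes (no overlaps), measuring from the bottom-left corner of the bounding box.
Bottom plate: 210 × 16, A = 3 360 mm², y = 8 mm, Ī = 71 680 mm⁴.
Web plate: 20 × 160, A = 3 200 mm², y = 96 mm, Ī = 6 826 667 mm⁴.
Top plate: 170 × 10, A = 1 700 mm², y = 181 mm, Ī = 14 167 mm⁴.
Hole (subtracted): ⌀8, A = 50.265 mm², y = 8 mm, Ī = 201.06 mm⁴.
Centroid: ȳ = ΣA·y / ΣA = 78.124 mm.
Transfer each piece to the horizontal axis through the centroid using Ī + A·d² with d = y − 78.124:
  bottom plate: d = -70.124 mm → contributes +16 594 094 mm⁴
  web plate: d = 17.876 mm → contributes +7 849 223 mm⁴
  top plate: d = 102.88 mm → contributes +18 006 043 mm⁴
  hole: d = -70.124 mm → contributes −247 376 mm⁴
Total I = 42 201 985 mm⁴.

I_x ≈ 4.22 × 10⁷ mm⁴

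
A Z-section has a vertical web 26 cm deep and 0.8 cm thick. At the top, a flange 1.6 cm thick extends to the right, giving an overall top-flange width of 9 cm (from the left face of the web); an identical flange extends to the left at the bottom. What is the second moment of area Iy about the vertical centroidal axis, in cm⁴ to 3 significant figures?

Split into non-overlapping primitives; take the origin at the lower-left of the bounding box.
Web: 0.8 × 26, A = 20.8 cm², x = 8.6 cm, Ī = 1.1093 cm⁴.
Top flange (beyond web): 8.2 × 1.6, A = 13.12 cm², x = 13.1 cm, Ī = 73.516 cm⁴.
Bottom flange (beyond web): 8.2 × 1.6, A = 13.12 cm², x = 4.1 cm, Ī = 73.516 cm⁴.
Centroid: x̄ = ΣA·x / ΣA = 8.6 cm.
Transfer each piece to the vertical centroidal axis using Ī + A·d² with d = x − 8.6:
  web: d = 0 cm → contributes +1.1093 cm⁴
  top flange (beyond web): d = 4.5 cm → contributes +339.2 cm⁴
  bottom flange (beyond web): d = -4.5 cm → contributes +339.2 cm⁴
Total I = 679.5 cm⁴.

Iy ≈ 680 cm⁴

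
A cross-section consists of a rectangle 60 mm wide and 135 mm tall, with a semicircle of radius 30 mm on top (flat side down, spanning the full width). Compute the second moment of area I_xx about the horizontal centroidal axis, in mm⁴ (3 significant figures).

Treat the section as a set of non-overlapping primitives; coordinates are from the bounding-box lower-left.
Rectangular body: 60 × 135, A = 8 100 mm², y = 67.5 mm, Ī = 12 301 875 mm⁴.
Semicircular cap: semicircle r = 30, A = 1413.7 mm², y = 147.73 mm, Ī = 88 903 mm⁴.
Centroid: ȳ = ΣA·y / ΣA = 79.422 mm.
Transfer each piece to the horizontal centroidal axis using Ī + A·d² with d = y − 79.422:
  rectangular body: d = -11.922 mm → contributes +13 453 229 mm⁴
  semicircular cap: d = 68.31 mm → contributes +6 685 676 mm⁴
Total I = 20 138 905 mm⁴.

I_xx ≈ 2.01 × 10⁷ mm⁴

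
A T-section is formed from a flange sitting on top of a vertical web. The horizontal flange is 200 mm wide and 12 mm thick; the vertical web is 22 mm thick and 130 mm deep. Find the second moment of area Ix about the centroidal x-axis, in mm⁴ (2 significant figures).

Ix ≈ 1.1 × 10⁷ mm⁴

Treat the section as a set of non-overlapping primitives; coordinates are from the bounding-box lower-left.
Flange: 200 × 12, A = 2 400 mm², y = 136 mm, Ī = 28 800 mm⁴.
Web: 22 × 130, A = 2 860 mm², y = 65 mm, Ī = 4 027 833 mm⁴.
Centroid: ȳ = ΣA·y / ΣA = 97.4 mm.
Transfer each piece to the centroidal x-axis using Ī + A·d² with d = y − 97.4:
  flange: d = 38.6 mm → contributes +3 605 549 mm⁴
  web: d = -32.4 mm → contributes +7 029 301 mm⁴
Total I = 10 634 851 mm⁴.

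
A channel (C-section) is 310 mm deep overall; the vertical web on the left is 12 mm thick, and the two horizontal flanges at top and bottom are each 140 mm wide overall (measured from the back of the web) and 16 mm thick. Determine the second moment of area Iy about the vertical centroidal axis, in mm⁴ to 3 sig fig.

Iy ≈ 1.52 × 10⁷ mm⁴

Decompose the section into non-overlapping parts with the origin at the bottom-left of its bounding rectangle.
Web: 12 × 310, A = 3 720 mm², x = 6 mm, Ī = 44 640 mm⁴.
Top flange (beyond web): 128 × 16, A = 2 048 mm², x = 76 mm, Ī = 2 796 203 mm⁴.
Bottom flange (beyond web): 128 × 16, A = 2 048 mm², x = 76 mm, Ī = 2 796 203 mm⁴.
Centroid: x̄ = ΣA·x / ΣA = 42.684 mm.
Transfer each piece to the vertical centroidal axis using Ī + A·d² with d = x − 42.684:
  web: d = -36.684 mm → contributes +5 050 628 mm⁴
  top flange (beyond web): d = 33.316 mm → contributes +5 069 430 mm⁴
  bottom flange (beyond web): d = 33.316 mm → contributes +5 069 430 mm⁴
Total I = 15 189 488 mm⁴.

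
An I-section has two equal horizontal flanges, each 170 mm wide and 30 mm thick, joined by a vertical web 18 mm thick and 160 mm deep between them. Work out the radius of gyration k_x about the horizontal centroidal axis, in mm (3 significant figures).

k_x ≈ 87.0 mm

Break the section into simple shapes (no overlaps), measuring from the bottom-left corner of the bounding box.
Bottom flange: 170 × 30, A = 5 100 mm², y = 15 mm, Ī = 382 500 mm⁴.
Web: 18 × 160, A = 2 880 mm², y = 110 mm, Ī = 6 144 000 mm⁴.
Top flange: 170 × 30, A = 5 100 mm², y = 205 mm, Ī = 382 500 mm⁴.
By symmetry the centroid is at mid-height, ȳ = 110 mm.
Transfer each piece to the horizontal centroidal axis using Ī + A·d² with d = y − 110:
  bottom flange: d = -95 mm → contributes +46 410 000 mm⁴
  web: d = 0 mm → contributes +6 144 000 mm⁴
  top flange: d = 95 mm → contributes +46 410 000 mm⁴
Total I = 98 964 000 mm⁴.
Radius of gyration: k = √(I/A) = √(98 964 000 / 13 080) = 86.983 mm.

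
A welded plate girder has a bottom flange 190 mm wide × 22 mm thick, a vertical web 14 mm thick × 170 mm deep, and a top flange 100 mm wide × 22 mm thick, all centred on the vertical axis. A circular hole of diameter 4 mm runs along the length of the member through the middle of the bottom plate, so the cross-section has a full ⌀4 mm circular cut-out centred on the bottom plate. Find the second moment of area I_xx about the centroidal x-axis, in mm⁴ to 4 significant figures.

I_xx ≈ 6.059 × 10⁷ mm⁴

Split into non-overlapping primitives; take the origin at the lower-left of the bounding box.
Bottom plate: 190 × 22, A = 4 180 mm², y = 11 mm, Ī = 168 593 mm⁴.
Web plate: 14 × 170, A = 2 380 mm², y = 107 mm, Ī = 5 731 833 mm⁴.
Top plate: 100 × 22, A = 2 200 mm², y = 203 mm, Ī = 88733.3 mm⁴.
Hole (subtracted): ⌀4, A = 12.5664 mm², y = 11 mm, Ī = 12.5664 mm⁴.
Centroid: ȳ = ΣA·y / ΣA = 85.4081 mm.
Transfer each piece to the centroidal x-axis using Ī + A·d² with d = y − 85.4081:
  bottom plate: d = -74.4081 mm → contributes +23 311 442 mm⁴
  web plate: d = 21.5919 mm → contributes +6 841 412 mm⁴
  top plate: d = 117.592 mm → contributes +30 510 009 mm⁴
  hole: d = -74.4081 mm → contributes −69587.1 mm⁴
Total I = 60 593 277 mm⁴.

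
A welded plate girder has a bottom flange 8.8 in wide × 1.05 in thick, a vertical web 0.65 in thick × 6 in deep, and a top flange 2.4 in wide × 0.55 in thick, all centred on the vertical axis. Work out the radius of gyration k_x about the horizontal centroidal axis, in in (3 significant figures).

k_x ≈ 2.44 in

Decompose the section into non-overlapping parts with the origin at the bottom-left of its bounding rectangle.
Bottom plate: 8.8 × 1.05, A = 9.24 in², y = 0.525 in, Ī = 0.84893 in⁴.
Web plate: 0.65 × 6, A = 3.9 in², y = 4.05 in, Ī = 11.7 in⁴.
Top plate: 2.4 × 0.55, A = 1.32 in², y = 7.325 in, Ī = 0.033275 in⁴.
Centroid: ȳ = ΣA·y / ΣA = 2.0965 in.
Transfer each piece to the horizontal centroidal axis using Ī + A·d² with d = y − 2.0965:
  bottom plate: d = -1.5715 in → contributes +23.667 in⁴
  web plate: d = 1.9535 in → contributes +26.583 in⁴
  top plate: d = 5.2285 in → contributes +36.119 in⁴
Total I = 86.37 in⁴.
Radius of gyration: k = √(I/A) = √(86.37 / 14.46) = 2.444 in.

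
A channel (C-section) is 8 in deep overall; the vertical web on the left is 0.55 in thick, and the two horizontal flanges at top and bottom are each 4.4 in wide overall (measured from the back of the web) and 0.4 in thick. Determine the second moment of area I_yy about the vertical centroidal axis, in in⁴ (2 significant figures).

Break the section into simple shapes (no overlaps), measuring from the bottom-left corner of the bounding box.
Web: 0.55 × 8, A = 4.4 in², x = 0.275 in, Ī = 0.1109 in⁴.
Top flange (beyond web): 3.85 × 0.4, A = 1.54 in², x = 2.475 in, Ī = 1.902 in⁴.
Bottom flange (beyond web): 3.85 × 0.4, A = 1.54 in², x = 2.475 in, Ī = 1.902 in⁴.
Centroid: x̄ = ΣA·x / ΣA = 1.181 in.
Transfer each piece to the vertical centroidal axis using Ī + A·d² with d = x − 1.181:
  web: d = -0.9059 in → contributes +3.722 in⁴
  top flange (beyond web): d = 1.294 in → contributes +4.481 in⁴
  bottom flange (beyond web): d = 1.294 in → contributes +4.481 in⁴
Total I = 12.68 in⁴.

I_yy ≈ 13 in⁴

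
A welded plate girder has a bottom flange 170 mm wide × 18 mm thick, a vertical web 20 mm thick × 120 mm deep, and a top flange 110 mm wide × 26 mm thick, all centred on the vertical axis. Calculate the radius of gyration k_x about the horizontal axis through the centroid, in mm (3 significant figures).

k_x ≈ 62.9 mm

Break the section into simple shapes (no overlaps), measuring from the bottom-left corner of the bounding box.
Bottom plate: 170 × 18, A = 3 060 mm², y = 9 mm, Ī = 82 620 mm⁴.
Web plate: 20 × 120, A = 2 400 mm², y = 78 mm, Ī = 2 880 000 mm⁴.
Top plate: 110 × 26, A = 2 860 mm², y = 151 mm, Ī = 161 113 mm⁴.
Centroid: ȳ = ΣA·y / ΣA = 77.716 mm.
Transfer each piece to the horizontal axis through the centroid using Ī + A·d² with d = y − 77.716:
  bottom plate: d = -68.716 mm → contributes +14 531 745 mm⁴
  web plate: d = 0.28365 mm → contributes +2 880 193 mm⁴
  top plate: d = 73.284 mm → contributes +15 520 726 mm⁴
Total I = 32 932 664 mm⁴.
Radius of gyration: k = √(I/A) = √(32 932 664 / 8 320) = 62.915 mm.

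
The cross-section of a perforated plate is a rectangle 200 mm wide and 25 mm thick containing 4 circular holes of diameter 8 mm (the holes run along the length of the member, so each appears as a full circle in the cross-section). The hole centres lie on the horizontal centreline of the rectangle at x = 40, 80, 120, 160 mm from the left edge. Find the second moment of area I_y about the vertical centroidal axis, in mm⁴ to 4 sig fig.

Decompose the section into non-overlapping parts with the origin at the bottom-left of its bounding rectangle.
Plate: 200 × 25, A = 5 000 mm², x = 100 mm, Ī = 16 666 667 mm⁴.
Hole 1 (subtracted): ⌀8, A = 50.2655 mm², x = 40 mm, Ī = 201.062 mm⁴.
Hole 2 (subtracted): ⌀8, A = 50.2655 mm², x = 80 mm, Ī = 201.062 mm⁴.
Hole 3 (subtracted): ⌀8, A = 50.2655 mm², x = 120 mm, Ī = 201.062 mm⁴.
Hole 4 (subtracted): ⌀8, A = 50.2655 mm², x = 160 mm, Ī = 201.062 mm⁴.
By symmetry the centroid is at mid-width, x̄ = 100 mm.
Transfer each piece to the vertical centroidal axis using Ī + A·d² with d = x − 100:
  plate: d = 0 mm → contributes +16 666 667 mm⁴
  hole 1: d = -60 mm → contributes −181 157 mm⁴
  hole 2: d = -20 mm → contributes −20307.3 mm⁴
  hole 3: d = 20 mm → contributes −20307.3 mm⁴
  hole 4: d = 60 mm → contributes −181 157 mm⁴
Total I = 16 263 739 mm⁴.

I_y ≈ 1.626 × 10⁷ mm⁴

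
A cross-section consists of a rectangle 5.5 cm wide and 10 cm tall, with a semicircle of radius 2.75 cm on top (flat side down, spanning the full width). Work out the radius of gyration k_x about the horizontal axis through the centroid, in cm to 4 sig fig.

k_x ≈ 3.536 cm

Split into non-overlapping primitives; take the origin at the lower-left of the bounding box.
Rectangular body: 5.5 × 10, A = 55 cm², y = 5 cm, Ī = 458.333 cm⁴.
Semicircular cap: semicircle r = 2.75, A = 11.8791 cm², y = 11.1671 cm, Ī = 6.27715 cm⁴.
Centroid: ȳ = ΣA·y / ΣA = 6.09541 cm.
Transfer each piece to the horizontal axis through the centroid using Ī + A·d² with d = y − 6.09541:
  rectangular body: d = -1.09541 cm → contributes +524.33 cm⁴
  semicircular cap: d = 5.07172 cm → contributes +311.837 cm⁴
Total I = 836.167 cm⁴.
Radius of gyration: k = √(I/A) = √(836.167 / 66.8791) = 3.53591 cm.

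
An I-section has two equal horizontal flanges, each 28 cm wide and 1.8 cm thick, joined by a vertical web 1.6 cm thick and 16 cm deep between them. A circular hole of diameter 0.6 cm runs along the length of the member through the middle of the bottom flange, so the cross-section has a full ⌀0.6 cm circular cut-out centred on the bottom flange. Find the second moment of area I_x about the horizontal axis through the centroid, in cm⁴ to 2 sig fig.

I_x ≈ 8500 cm⁴

Break the section into simple shapes (no overlaps), measuring from the bottom-left corner of the bounding box.
Bottom flange: 28 × 1.8, A = 50.4 cm², y = 0.9 cm, Ī = 13.61 cm⁴.
Web: 1.6 × 16, A = 25.6 cm², y = 9.8 cm, Ī = 546.1 cm⁴.
Top flange: 28 × 1.8, A = 50.4 cm², y = 18.7 cm, Ī = 13.61 cm⁴.
Hole (subtracted): ⌀0.6, A = 0.2827 cm², y = 0.9 cm, Ī = 0.006362 cm⁴.
Centroid: ȳ = ΣA·y / ΣA = 9.82 cm.
Transfer each piece to the horizontal axis through the centroid using Ī + A·d² with d = y − 9.82:
  bottom flange: d = -8.92 cm → contributes +4 024 cm⁴
  web: d = -0.01995 cm → contributes +546.1 cm⁴
  top flange: d = 8.88 cm → contributes +3 988 cm⁴
  hole: d = -8.92 cm → contributes −22.5 cm⁴
Total I = 8 535 cm⁴.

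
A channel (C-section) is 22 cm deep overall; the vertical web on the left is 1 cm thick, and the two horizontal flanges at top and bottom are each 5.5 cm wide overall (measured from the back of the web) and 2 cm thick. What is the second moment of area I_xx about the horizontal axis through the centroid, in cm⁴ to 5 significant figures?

Split into non-overlapping primitives; take the origin at the lower-left of the bounding box.
Web: 1 × 22, A = 22 cm², y = 11 cm, Ī = 887.3333 cm⁴.
Top flange (beyond web): 4.5 × 2, A = 9 cm², y = 21 cm, Ī = 3 cm⁴.
Bottom flange (beyond web): 4.5 × 2, A = 9 cm², y = 1 cm, Ī = 3 cm⁴.
By symmetry the centroid is at mid-height, ȳ = 11 cm.
Transfer each piece to the horizontal axis through the centroid using Ī + A·d² with d = y − 11:
  web: d = 0 cm → contributes +887.3333 cm⁴
  top flange (beyond web): d = 10 cm → contributes +903 cm⁴
  bottom flange (beyond web): d = -10 cm → contributes +903 cm⁴
Total I = 2693.333 cm⁴.

I_xx ≈ 2693.3 cm⁴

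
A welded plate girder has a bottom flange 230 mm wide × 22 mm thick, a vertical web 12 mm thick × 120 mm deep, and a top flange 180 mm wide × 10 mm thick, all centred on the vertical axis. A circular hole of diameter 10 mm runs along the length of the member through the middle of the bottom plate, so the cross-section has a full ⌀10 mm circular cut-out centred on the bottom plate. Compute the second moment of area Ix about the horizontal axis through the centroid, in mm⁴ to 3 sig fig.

Break the section into simple shapes (no overlaps), measuring from the bottom-left corner of the bounding box.
Bottom plate: 230 × 22, A = 5 060 mm², y = 11 mm, Ī = 204 087 mm⁴.
Web plate: 12 × 120, A = 1 440 mm², y = 82 mm, Ī = 1 728 000 mm⁴.
Top plate: 180 × 10, A = 1 800 mm², y = 147 mm, Ī = 15 000 mm⁴.
Hole (subtracted): ⌀10, A = 78.54 mm², y = 11 mm, Ī = 490.87 mm⁴.
Centroid: ȳ = ΣA·y / ΣA = 53.211 mm.
Transfer each piece to the horizontal axis through the centroid using Ī + A·d² with d = y − 53.211:
  bottom plate: d = -42.211 mm → contributes +9 220 040 mm⁴
  web plate: d = 28.789 mm → contributes +2 921 442 mm⁴
  top plate: d = 93.789 mm → contributes +15 848 316 mm⁴
  hole: d = -42.211 mm → contributes −140 434 mm⁴
Total I = 27 849 364 mm⁴.

Ix ≈ 2.78 × 10⁷ mm⁴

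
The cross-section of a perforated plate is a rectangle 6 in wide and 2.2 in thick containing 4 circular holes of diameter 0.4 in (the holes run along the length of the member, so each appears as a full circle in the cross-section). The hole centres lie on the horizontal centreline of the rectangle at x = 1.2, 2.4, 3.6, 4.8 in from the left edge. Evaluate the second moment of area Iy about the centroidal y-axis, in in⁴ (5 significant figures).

Iy ≈ 38.690 in⁴

Treat the section as a set of non-overlapping primitives; coordinates are from the bounding-box lower-left.
Plate: 6 × 2.2, A = 13.2 in², x = 3 in, Ī = 39.6 in⁴.
Hole 1 (subtracted): ⌀0.4, A = 0.1256637 in², x = 1.2 in, Ī = 0.001256637 in⁴.
Hole 2 (subtracted): ⌀0.4, A = 0.1256637 in², x = 2.4 in, Ī = 0.001256637 in⁴.
Hole 3 (subtracted): ⌀0.4, A = 0.1256637 in², x = 3.6 in, Ī = 0.001256637 in⁴.
Hole 4 (subtracted): ⌀0.4, A = 0.1256637 in², x = 4.8 in, Ī = 0.001256637 in⁴.
By symmetry the centroid is at mid-width, x̄ = 3 in.
Transfer each piece to the centroidal y-axis using Ī + A·d² with d = x − 3:
  plate: d = 0 in → contributes +39.6 in⁴
  hole 1: d = -1.8 in → contributes −0.408407 in⁴
  hole 2: d = -0.6 in → contributes −0.04649557 in⁴
  hole 3: d = 0.6 in → contributes −0.04649557 in⁴
  hole 4: d = 1.8 in → contributes −0.408407 in⁴
Total I = 38.69019 in⁴.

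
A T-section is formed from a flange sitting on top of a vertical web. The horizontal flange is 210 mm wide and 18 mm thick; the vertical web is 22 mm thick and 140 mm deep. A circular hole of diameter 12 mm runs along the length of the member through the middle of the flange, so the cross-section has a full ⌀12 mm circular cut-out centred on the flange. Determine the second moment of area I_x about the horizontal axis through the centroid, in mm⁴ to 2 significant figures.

I_x ≈ 1.6 × 10⁷ mm⁴

Decompose the section into non-overlapping parts with the origin at the bottom-left of its bounding rectangle.
Flange: 210 × 18, A = 3 780 mm², y = 149 mm, Ī = 102 060 mm⁴.
Web: 22 × 140, A = 3 080 mm², y = 70 mm, Ī = 5 030 667 mm⁴.
Hole (subtracted): ⌀12, A = 113.1 mm², y = 149 mm, Ī = 1 018 mm⁴.
Centroid: ȳ = ΣA·y / ΣA = 112.9 mm.
Transfer each piece to the horizontal axis through the centroid using Ī + A·d² with d = y − 112.9:
  flange: d = 36.06 mm → contributes +5 018 362 mm⁴
  web: d = -42.94 mm → contributes +10 708 659 mm⁴
  hole: d = 36.06 mm → contributes −148 113 mm⁴
Total I = 15 578 907 mm⁴.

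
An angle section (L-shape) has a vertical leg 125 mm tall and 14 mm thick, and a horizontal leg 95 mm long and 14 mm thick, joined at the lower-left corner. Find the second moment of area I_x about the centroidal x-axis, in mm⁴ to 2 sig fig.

Decompose the section into non-overlapping parts with the origin at the bottom-left of its bounding rectangle.
Vertical leg: 14 × 125, A = 1 750 mm², y = 62.5 mm, Ī = 2 278 646 mm⁴.
Horizontal leg (remainder): 81 × 14, A = 1 134 mm², y = 7 mm, Ī = 18 522 mm⁴.
Centroid: ȳ = ΣA·y / ΣA = 40.68 mm.
Transfer each piece to the centroidal x-axis using Ī + A·d² with d = y − 40.68:
  vertical leg: d = 21.82 mm → contributes +3 112 058 mm⁴
  horizontal leg (remainder): d = -33.68 mm → contributes +1 304 651 mm⁴
Total I = 4 416 709 mm⁴.

I_x ≈ 4.4 × 10⁶ mm⁴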